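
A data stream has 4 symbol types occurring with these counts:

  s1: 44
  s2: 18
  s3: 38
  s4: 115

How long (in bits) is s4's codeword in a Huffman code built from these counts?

1

Huffman merges, smallest pair first:
combine s2(18), s3(38) → 56
combine s1(44), 56 → 100
combine 100, s4(115) → 215
s4 is merged only at the final step, so code length = 1.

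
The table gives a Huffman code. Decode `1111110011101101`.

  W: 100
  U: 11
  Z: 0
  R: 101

Read left to right; each codeword is recognised as soon as it completes (prefix code):
  11→U | 11→U | 11→U | 0→Z | 0→Z | 11→U | 101→R | 101→R
Decoded message: UUUZZURR

UUUZZURR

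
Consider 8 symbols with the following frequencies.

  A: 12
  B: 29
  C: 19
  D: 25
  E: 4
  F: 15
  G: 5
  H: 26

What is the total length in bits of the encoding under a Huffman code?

Merge the two smallest weights repeatedly:
combine E(4), G(5) → 9
combine 9, A(12) → 21
combine F(15), C(19) → 34
combine 21, D(25) → 46
combine H(26), B(29) → 55
combine 34, 46 → 80
combine 55, 80 → 135
Total encoded bits = sum of merged weights = 9 + 21 + 34 + 46 + 55 + 80 + 135 = 380.

380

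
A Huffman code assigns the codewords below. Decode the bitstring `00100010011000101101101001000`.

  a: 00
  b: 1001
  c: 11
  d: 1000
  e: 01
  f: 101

Read left to right; each codeword is recognised as soon as it completes (prefix code):
  00→a | 1000→d | 1001→b | 1000→d | 101→f | 101→f | 101→f | 00→a | 1000→d
Decoded message: adbdfffad

adbdfffad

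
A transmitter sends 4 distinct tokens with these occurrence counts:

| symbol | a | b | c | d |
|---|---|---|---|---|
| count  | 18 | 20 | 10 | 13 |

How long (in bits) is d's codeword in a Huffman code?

Huffman merges, smallest pair first:
c(10) + d(13) → 23
a(18) + b(20) → 38
23 + 38 → 61
d's leaf is at depth 2, giving a 2-bit codeword.

2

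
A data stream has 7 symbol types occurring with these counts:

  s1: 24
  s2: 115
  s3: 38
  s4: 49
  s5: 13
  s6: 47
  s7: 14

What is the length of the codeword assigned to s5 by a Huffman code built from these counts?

Build the tree from the bottom:
s5(13) + s7(14) → 27
s1(24) + 27 → 51
s3(38) + s6(47) → 85
s4(49) + 51 → 100
85 + 100 → 185
s2(115) + 185 → 300
s5 sits 5 levels below the root, so its codeword is 5 bits.

5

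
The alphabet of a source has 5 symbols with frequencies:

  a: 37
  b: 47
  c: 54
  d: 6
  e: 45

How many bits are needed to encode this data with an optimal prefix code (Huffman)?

421

Merge the two smallest weights repeatedly:
d(6) + a(37) → 43
43 + e(45) → 88
b(47) + c(54) → 101
88 + 101 → 189
The encoded length is the sum of every internal node's weight: 43 + 88 + 101 + 189 = 421 bits.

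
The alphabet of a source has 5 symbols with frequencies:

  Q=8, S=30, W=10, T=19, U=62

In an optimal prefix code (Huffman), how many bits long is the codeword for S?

2

Huffman merges, smallest pair first:
Q(8) + W(10) → 18
18 + T(19) → 37
S(30) + 37 → 67
U(62) + 67 → 129
S's leaf is at depth 2, giving a 2-bit codeword.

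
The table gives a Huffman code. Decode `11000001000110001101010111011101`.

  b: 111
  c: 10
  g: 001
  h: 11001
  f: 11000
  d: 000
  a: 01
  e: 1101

fgdfeaaee

Read left to right; each codeword is recognised as soon as it completes (prefix code):
  11000→f | 001→g | 000→d | 11000→f | 1101→e | 01→a | 01→a | 1101→e | 1101→e
Decoded message: fgdfeaaee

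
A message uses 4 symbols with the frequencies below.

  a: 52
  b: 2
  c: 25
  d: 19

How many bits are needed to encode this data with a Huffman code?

Merge the two smallest weights repeatedly:
combine b(2), d(19) → 21
combine 21, c(25) → 46
combine 46, a(52) → 98
Each symbol's bit-cost is frequency × depth; summing gives 165 bits (equivalently 21 + 46 + 98).

165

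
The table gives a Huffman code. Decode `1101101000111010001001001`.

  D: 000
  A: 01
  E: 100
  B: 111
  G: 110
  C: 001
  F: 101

GGEAGEACC

Read left to right; each codeword is recognised as soon as it completes (prefix code):
  110→G | 110→G | 100→E | 01→A | 110→G | 100→E | 01→A | 001→C | 001→C
Decoded message: GGEAGEACC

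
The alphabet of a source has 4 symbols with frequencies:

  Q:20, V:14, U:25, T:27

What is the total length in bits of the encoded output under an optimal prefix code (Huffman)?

172

Build the Huffman tree bottom-up:
V(14) + Q(20) → 34
U(25) + T(27) → 52
34 + 52 → 86
Each symbol's bit-cost is frequency × depth; summing gives 172 bits (equivalently 34 + 52 + 86).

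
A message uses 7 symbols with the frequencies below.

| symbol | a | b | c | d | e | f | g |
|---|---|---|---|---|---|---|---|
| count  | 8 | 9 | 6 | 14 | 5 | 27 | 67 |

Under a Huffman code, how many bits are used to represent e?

Repeatedly merge the two smallest:
merge e(5) and c(6): 11
merge a(8) and b(9): 17
merge 11 and d(14): 25
merge 17 and 25: 42
merge f(27) and 42: 69
merge g(67) and 69: 136
e sits 5 levels below the root, so its codeword is 5 bits.

5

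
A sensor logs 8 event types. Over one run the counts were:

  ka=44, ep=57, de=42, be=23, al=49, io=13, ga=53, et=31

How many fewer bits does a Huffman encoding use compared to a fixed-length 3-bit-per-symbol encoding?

Fixed-length: 3 bits × 312 symbols = 936 bits.
Huffman merges:
combine io(13), be(23) → 36
combine et(31), 36 → 67
combine de(42), ka(44) → 86
combine al(49), ga(53) → 102
combine ep(57), 67 → 124
combine 86, 102 → 188
combine 124, 188 → 312
Huffman total = 36 + 67 + 86 + 102 + 124 + 188 + 312 = 915 bits.
Saving = 936 − 915 = 21 bits.

21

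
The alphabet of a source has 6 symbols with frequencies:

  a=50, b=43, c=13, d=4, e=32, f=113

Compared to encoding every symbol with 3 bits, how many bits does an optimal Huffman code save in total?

Fixed-length: 3 bits × 255 symbols = 765 bits.
Huffman merges:
combine d(4), c(13) → 17
combine 17, e(32) → 49
combine b(43), 49 → 92
combine a(50), 92 → 142
combine f(113), 142 → 255
Huffman total = 17 + 49 + 92 + 142 + 255 = 555 bits.
Saving = 765 − 555 = 210 bits.

210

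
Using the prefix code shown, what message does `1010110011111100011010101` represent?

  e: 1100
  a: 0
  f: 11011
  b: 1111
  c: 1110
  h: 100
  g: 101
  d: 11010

gaebeadg

Read left to right; each codeword is recognised as soon as it completes (prefix code):
  101→g | 0→a | 1100→e | 1111→b | 1100→e | 0→a | 11010→d | 101→g
Decoded message: gaebeadg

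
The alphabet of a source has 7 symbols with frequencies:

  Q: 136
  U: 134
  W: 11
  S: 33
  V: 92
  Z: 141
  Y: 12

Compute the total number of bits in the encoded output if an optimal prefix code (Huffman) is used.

1345

Build the Huffman tree bottom-up:
merge W(11) and Y(12): 23
merge 23 and S(33): 56
merge 56 and V(92): 148
merge U(134) and Q(136): 270
merge Z(141) and 148: 289
merge 270 and 289: 559
The encoded length is the sum of every internal node's weight: 23 + 56 + 148 + 270 + 289 + 559 = 1345 bits.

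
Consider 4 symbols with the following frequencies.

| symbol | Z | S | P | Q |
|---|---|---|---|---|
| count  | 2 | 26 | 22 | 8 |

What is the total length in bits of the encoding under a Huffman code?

Greedily combine the two least-frequent nodes:
Z(2) + Q(8) → 10
10 + P(22) → 32
S(26) + 32 → 58
Total encoded bits = sum of merged weights = 10 + 32 + 58 = 100.

100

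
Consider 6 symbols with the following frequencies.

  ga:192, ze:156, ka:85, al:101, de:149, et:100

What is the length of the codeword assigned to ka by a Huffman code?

Repeatedly merge the two smallest:
combine ka(85), et(100) → 185
combine al(101), de(149) → 250
combine ze(156), 185 → 341
combine ga(192), 250 → 442
combine 341, 442 → 783
The subtree containing ka is merged 3 times, so code length = 3.

3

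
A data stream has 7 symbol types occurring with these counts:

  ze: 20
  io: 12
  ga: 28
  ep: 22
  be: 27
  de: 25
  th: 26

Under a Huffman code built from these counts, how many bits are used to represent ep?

3

Huffman merges, smallest pair first:
merge io(12) and ze(20): 32
merge ep(22) and de(25): 47
merge th(26) and be(27): 53
merge ga(28) and 32: 60
merge 47 and 53: 100
merge 60 and 100: 160
ep sits 3 levels below the root, so its codeword is 3 bits.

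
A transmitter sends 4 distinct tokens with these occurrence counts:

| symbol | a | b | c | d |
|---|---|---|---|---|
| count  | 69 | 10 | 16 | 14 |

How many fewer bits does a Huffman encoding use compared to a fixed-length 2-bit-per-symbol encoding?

45

Fixed-length: 2 bits × 109 symbols = 218 bits.
Huffman merges:
b(10) + d(14) → 24
c(16) + 24 → 40
40 + a(69) → 109
Huffman total = 24 + 40 + 109 = 173 bits.
Saving = 218 − 173 = 45 bits.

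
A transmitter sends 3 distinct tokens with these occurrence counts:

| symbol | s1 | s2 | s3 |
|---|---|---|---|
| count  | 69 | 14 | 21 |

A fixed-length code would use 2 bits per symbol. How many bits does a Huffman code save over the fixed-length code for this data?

69

Fixed-length: 2 bits × 104 symbols = 208 bits.
Huffman merges:
s2(14) + s3(21) → 35
35 + s1(69) → 104
Huffman total = 35 + 104 = 139 bits.
Saving = 208 − 139 = 69 bits.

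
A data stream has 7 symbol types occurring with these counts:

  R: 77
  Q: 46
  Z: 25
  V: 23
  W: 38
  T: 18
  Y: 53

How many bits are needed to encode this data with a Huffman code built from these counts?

751

Merge the two smallest weights repeatedly:
combine T(18), V(23) → 41
combine Z(25), W(38) → 63
combine 41, Q(46) → 87
combine Y(53), 63 → 116
combine R(77), 87 → 164
combine 116, 164 → 280
Each symbol's bit-cost is frequency × depth; summing gives 751 bits (equivalently 41 + 63 + 87 + 116 + 164 + 280).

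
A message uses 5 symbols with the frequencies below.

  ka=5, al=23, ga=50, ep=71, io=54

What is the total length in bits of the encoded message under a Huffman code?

Greedily combine the two least-frequent nodes:
ka(5) + al(23) → 28
28 + ga(50) → 78
io(54) + ep(71) → 125
78 + 125 → 203
Each symbol's bit-cost is frequency × depth; summing gives 434 bits (equivalently 28 + 78 + 125 + 203).

434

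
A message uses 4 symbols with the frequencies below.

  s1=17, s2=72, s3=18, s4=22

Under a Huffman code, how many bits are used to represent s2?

Repeatedly merge the two smallest:
combine s1(17), s3(18) → 35
combine s4(22), 35 → 57
combine 57, s2(72) → 129
s2 is merged only at the final step, so code length = 1.

1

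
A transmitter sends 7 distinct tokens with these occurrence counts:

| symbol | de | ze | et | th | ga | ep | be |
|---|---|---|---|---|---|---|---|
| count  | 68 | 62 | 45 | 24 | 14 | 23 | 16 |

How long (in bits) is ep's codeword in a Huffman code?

Huffman merges, smallest pair first:
merge ga(14) and be(16): 30
merge ep(23) and th(24): 47
merge 30 and et(45): 75
merge 47 and ze(62): 109
merge de(68) and 75: 143
merge 109 and 143: 252
The subtree containing ep is merged 3 times, so code length = 3.

3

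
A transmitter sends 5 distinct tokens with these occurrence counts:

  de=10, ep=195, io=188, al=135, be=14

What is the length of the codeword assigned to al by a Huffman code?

3

Repeatedly merge the two smallest:
de(10) + be(14) → 24
24 + al(135) → 159
159 + io(188) → 347
ep(195) + 347 → 542
al's leaf is at depth 3, giving a 3-bit codeword.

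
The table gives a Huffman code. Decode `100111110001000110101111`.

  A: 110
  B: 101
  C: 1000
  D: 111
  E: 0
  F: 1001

Read left to right; each codeword is recognised as soon as it completes (prefix code):
  1001→F | 111→D | 1000→C | 1000→C | 110→A | 101→B | 111→D
Decoded message: FDCCABD

FDCCABD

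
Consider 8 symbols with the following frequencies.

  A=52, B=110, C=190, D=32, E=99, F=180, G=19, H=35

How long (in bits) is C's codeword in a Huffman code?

Huffman merges, smallest pair first:
combine G(19), D(32) → 51
combine H(35), 51 → 86
combine A(52), 86 → 138
combine E(99), B(110) → 209
combine 138, F(180) → 318
combine C(190), 209 → 399
combine 318, 399 → 717
C sits 2 levels below the root, so its codeword is 2 bits.

2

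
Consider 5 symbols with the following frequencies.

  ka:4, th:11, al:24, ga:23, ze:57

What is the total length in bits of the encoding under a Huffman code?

234

Merge the two smallest weights repeatedly:
ka(4) + th(11) → 15
15 + ga(23) → 38
al(24) + 38 → 62
ze(57) + 62 → 119
The encoded length is the sum of every internal node's weight: 15 + 38 + 62 + 119 = 234 bits.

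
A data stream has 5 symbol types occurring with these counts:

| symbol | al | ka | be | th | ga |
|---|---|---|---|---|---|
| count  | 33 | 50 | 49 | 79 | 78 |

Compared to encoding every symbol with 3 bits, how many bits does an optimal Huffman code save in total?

Fixed-length: 3 bits × 289 symbols = 867 bits.
Huffman merges:
al(33) + be(49) → 82
ka(50) + ga(78) → 128
th(79) + 82 → 161
128 + 161 → 289
Huffman total = 82 + 128 + 161 + 289 = 660 bits.
Saving = 867 − 660 = 207 bits.

207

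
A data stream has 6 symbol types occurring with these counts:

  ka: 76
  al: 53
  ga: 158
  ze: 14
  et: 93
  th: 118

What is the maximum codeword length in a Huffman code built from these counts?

4

Merge the two lowest-weight nodes at each step:
merge ze(14) and al(53): 67
merge 67 and ka(76): 143
merge et(93) and th(118): 211
merge 143 and ga(158): 301
merge 211 and 301: 512
Maximum depth reached is 4.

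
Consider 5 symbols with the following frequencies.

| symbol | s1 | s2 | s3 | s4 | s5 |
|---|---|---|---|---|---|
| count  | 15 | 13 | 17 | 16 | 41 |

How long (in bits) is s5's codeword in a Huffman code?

Repeatedly merge the two smallest:
s2(13) + s1(15) → 28
s4(16) + s3(17) → 33
28 + 33 → 61
s5(41) + 61 → 102
s5 sits one level below the root: a 1-bit codeword.

1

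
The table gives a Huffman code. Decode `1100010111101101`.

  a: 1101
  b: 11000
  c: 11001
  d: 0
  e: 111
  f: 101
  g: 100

bfeda

Read left to right; each codeword is recognised as soon as it completes (prefix code):
  11000→b | 101→f | 111→e | 0→d | 1101→a
Decoded message: bfeda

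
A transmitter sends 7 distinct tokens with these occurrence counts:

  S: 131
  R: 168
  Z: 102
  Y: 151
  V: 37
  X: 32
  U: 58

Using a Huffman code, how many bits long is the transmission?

1783

Merge the two smallest weights repeatedly:
merge X(32) and V(37): 69
merge U(58) and 69: 127
merge Z(102) and 127: 229
merge S(131) and Y(151): 282
merge R(168) and 229: 397
merge 282 and 397: 679
Total encoded bits = sum of merged weights = 69 + 127 + 229 + 282 + 397 + 679 = 1783.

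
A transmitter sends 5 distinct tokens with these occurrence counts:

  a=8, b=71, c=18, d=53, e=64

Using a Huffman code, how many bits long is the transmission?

Greedily combine the two least-frequent nodes:
merge a(8) and c(18): 26
merge 26 and d(53): 79
merge e(64) and b(71): 135
merge 79 and 135: 214
Each symbol's bit-cost is frequency × depth; summing gives 454 bits (equivalently 26 + 79 + 135 + 214).

454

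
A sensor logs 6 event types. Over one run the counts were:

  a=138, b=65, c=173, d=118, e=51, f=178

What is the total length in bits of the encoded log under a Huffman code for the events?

Build the Huffman tree bottom-up:
e(51) + b(65) → 116
116 + d(118) → 234
a(138) + c(173) → 311
f(178) + 234 → 412
311 + 412 → 723
The encoded length is the sum of every internal node's weight: 116 + 234 + 311 + 412 + 723 = 1796 bits.

1796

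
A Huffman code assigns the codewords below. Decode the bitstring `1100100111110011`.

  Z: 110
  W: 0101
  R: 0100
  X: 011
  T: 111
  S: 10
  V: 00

Read left to right; each codeword is recognised as soon as it completes (prefix code):
  110→Z | 0100→R | 111→T | 110→Z | 011→X
Decoded message: ZRTZX

ZRTZX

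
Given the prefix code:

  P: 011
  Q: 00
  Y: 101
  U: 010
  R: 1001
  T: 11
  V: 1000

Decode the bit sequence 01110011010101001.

Read left to right; each codeword is recognised as soon as it completes (prefix code):
  011→P | 1001→R | 101→Y | 010→U | 1001→R
Decoded message: PRYUR

PRYUR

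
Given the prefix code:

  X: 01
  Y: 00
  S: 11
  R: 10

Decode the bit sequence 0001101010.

Read left to right; each codeword is recognised as soon as it completes (prefix code):
  00→Y | 01→X | 10→R | 10→R | 10→R
Decoded message: YXRRR

YXRRR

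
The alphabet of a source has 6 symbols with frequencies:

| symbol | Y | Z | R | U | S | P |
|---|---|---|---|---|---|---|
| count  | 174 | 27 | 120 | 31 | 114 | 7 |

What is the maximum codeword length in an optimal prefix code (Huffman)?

Merge the two lowest-weight nodes at each step:
merge P(7) and Z(27): 34
merge U(31) and 34: 65
merge 65 and S(114): 179
merge R(120) and Y(174): 294
merge 179 and 294: 473
The first pair merged (P, Z) ends up deepest, at depth 4.

4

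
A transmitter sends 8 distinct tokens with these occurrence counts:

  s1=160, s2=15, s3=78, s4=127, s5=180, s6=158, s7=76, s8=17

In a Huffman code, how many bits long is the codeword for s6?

Build the tree from the bottom:
s2(15) + s8(17) → 32
32 + s7(76) → 108
s3(78) + 108 → 186
s4(127) + s6(158) → 285
s1(160) + s5(180) → 340
186 + 285 → 471
340 + 471 → 811
s6 sits 3 levels below the root, so its codeword is 3 bits.

3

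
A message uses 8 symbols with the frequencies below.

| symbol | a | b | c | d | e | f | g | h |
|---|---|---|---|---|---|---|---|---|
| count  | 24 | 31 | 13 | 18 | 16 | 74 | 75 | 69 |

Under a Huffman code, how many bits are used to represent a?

4

Repeatedly merge the two smallest:
c(13) + e(16) → 29
d(18) + a(24) → 42
29 + b(31) → 60
42 + 60 → 102
h(69) + f(74) → 143
g(75) + 102 → 177
143 + 177 → 320
a's leaf is at depth 4, giving a 4-bit codeword.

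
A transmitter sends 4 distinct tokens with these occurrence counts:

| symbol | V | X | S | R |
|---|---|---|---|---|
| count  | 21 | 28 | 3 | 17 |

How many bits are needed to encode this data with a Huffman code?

130

Build the Huffman tree bottom-up:
merge S(3) and R(17): 20
merge 20 and V(21): 41
merge X(28) and 41: 69
Total encoded bits = sum of merged weights = 20 + 41 + 69 = 130.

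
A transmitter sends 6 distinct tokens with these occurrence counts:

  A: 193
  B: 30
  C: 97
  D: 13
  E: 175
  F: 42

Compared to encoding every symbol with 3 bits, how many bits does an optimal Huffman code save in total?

Fixed-length: 3 bits × 550 symbols = 1650 bits.
Huffman merges:
D(13) + B(30) → 43
F(42) + 43 → 85
85 + C(97) → 182
E(175) + 182 → 357
A(193) + 357 → 550
Huffman total = 43 + 85 + 182 + 357 + 550 = 1217 bits.
Saving = 1650 − 1217 = 433 bits.

433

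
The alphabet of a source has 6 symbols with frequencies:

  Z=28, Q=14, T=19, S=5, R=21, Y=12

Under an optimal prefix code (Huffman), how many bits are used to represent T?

2

Huffman merges, smallest pair first:
merge S(5) and Y(12): 17
merge Q(14) and 17: 31
merge T(19) and R(21): 40
merge Z(28) and 31: 59
merge 40 and 59: 99
The subtree containing T is merged 2 times, so code length = 2.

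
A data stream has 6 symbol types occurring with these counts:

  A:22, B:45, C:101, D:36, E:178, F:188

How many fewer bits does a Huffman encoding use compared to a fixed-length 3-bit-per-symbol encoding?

Fixed-length: 3 bits × 570 symbols = 1710 bits.
Huffman merges:
combine A(22), D(36) → 58
combine B(45), 58 → 103
combine C(101), 103 → 204
combine E(178), F(188) → 366
combine 204, 366 → 570
Huffman total = 58 + 103 + 204 + 366 + 570 = 1301 bits.
Saving = 1710 − 1301 = 409 bits.

409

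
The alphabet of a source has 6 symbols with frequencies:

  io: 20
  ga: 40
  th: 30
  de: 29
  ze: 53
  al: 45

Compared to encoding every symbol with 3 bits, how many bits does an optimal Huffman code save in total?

98

Fixed-length: 3 bits × 217 symbols = 651 bits.
Huffman merges:
io(20) + de(29) → 49
th(30) + ga(40) → 70
al(45) + 49 → 94
ze(53) + 70 → 123
94 + 123 → 217
Huffman total = 49 + 70 + 94 + 123 + 217 = 553 bits.
Saving = 651 − 553 = 98 bits.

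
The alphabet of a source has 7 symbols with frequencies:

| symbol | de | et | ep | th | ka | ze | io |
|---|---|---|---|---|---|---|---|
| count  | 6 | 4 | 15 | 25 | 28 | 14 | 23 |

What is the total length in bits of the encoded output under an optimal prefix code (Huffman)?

Build the Huffman tree bottom-up:
combine et(4), de(6) → 10
combine 10, ze(14) → 24
combine ep(15), io(23) → 38
combine 24, th(25) → 49
combine ka(28), 38 → 66
combine 49, 66 → 115
Total encoded bits = sum of merged weights = 10 + 24 + 38 + 49 + 66 + 115 = 302.

302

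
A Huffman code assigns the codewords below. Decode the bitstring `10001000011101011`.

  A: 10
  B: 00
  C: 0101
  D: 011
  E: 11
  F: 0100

ABABDAAE

Read left to right; each codeword is recognised as soon as it completes (prefix code):
  10→A | 00→B | 10→A | 00→B | 011→D | 10→A | 10→A | 11→E
Decoded message: ABABDAAE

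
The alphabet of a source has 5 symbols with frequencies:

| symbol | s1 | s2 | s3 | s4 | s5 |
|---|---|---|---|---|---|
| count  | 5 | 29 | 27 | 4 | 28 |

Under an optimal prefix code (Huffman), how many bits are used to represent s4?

Build the tree from the bottom:
s4(4) + s1(5) → 9
9 + s3(27) → 36
s5(28) + s2(29) → 57
36 + 57 → 93
The subtree containing s4 is merged 3 times, so code length = 3.

3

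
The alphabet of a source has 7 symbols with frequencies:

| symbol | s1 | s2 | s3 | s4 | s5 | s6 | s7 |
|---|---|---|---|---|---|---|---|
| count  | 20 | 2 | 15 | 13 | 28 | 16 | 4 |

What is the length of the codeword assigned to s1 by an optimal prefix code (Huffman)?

Huffman merges, smallest pair first:
combine s2(2), s7(4) → 6
combine 6, s4(13) → 19
combine s3(15), s6(16) → 31
combine 19, s1(20) → 39
combine s5(28), 31 → 59
combine 39, 59 → 98
s1's leaf is at depth 2, giving a 2-bit codeword.

2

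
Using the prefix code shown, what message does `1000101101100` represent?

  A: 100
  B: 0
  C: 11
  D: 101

Read left to right; each codeword is recognised as soon as it completes (prefix code):
  100→A | 0→B | 101→D | 101→D | 100→A
Decoded message: ABDDA

ABDDA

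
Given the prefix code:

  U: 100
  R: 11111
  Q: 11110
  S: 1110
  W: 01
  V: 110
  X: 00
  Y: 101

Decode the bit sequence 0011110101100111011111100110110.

Read left to right; each codeword is recognised as soon as it completes (prefix code):
  00→X | 11110→Q | 101→Y | 100→U | 1110→S | 11111→R | 100→U | 110→V | 110→V
Decoded message: XQYUSRUVV

XQYUSRUVV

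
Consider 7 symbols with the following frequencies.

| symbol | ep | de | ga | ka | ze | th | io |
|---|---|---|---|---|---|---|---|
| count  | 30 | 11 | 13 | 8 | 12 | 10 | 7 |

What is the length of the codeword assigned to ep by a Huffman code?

Build the tree from the bottom:
merge io(7) and ka(8): 15
merge th(10) and de(11): 21
merge ze(12) and ga(13): 25
merge 15 and 21: 36
merge 25 and ep(30): 55
merge 36 and 55: 91
The subtree containing ep is merged 2 times, so code length = 2.

2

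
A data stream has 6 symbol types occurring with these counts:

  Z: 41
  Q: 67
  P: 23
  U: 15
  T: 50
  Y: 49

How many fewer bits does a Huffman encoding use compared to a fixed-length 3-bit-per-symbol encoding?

Fixed-length: 3 bits × 245 symbols = 735 bits.
Huffman merges:
U(15) + P(23) → 38
38 + Z(41) → 79
Y(49) + T(50) → 99
Q(67) + 79 → 146
99 + 146 → 245
Huffman total = 38 + 79 + 99 + 146 + 245 = 607 bits.
Saving = 735 − 607 = 128 bits.

128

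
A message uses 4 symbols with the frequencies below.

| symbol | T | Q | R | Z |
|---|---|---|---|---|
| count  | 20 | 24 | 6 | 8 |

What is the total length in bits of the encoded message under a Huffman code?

Build the Huffman tree bottom-up:
R(6) + Z(8) → 14
14 + T(20) → 34
Q(24) + 34 → 58
The encoded length is the sum of every internal node's weight: 14 + 34 + 58 = 106 bits.

106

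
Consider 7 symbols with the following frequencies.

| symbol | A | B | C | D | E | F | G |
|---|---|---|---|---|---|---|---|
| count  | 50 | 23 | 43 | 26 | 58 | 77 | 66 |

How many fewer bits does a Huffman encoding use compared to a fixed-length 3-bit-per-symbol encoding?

Fixed-length: 3 bits × 343 symbols = 1029 bits.
Huffman merges:
merge B(23) and D(26): 49
merge C(43) and 49: 92
merge A(50) and E(58): 108
merge G(66) and F(77): 143
merge 92 and 108: 200
merge 143 and 200: 343
Huffman total = 49 + 92 + 108 + 143 + 200 + 343 = 935 bits.
Saving = 1029 − 935 = 94 bits.

94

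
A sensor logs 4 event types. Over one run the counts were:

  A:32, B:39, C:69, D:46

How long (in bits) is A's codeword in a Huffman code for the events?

2

Huffman merges, smallest pair first:
combine A(32), B(39) → 71
combine D(46), C(69) → 115
combine 71, 115 → 186
The subtree containing A is merged 2 times, so code length = 2.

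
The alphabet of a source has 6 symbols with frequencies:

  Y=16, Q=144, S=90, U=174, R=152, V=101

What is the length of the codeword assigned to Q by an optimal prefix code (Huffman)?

2

Huffman merges, smallest pair first:
combine Y(16), S(90) → 106
combine V(101), 106 → 207
combine Q(144), R(152) → 296
combine U(174), 207 → 381
combine 296, 381 → 677
Q's leaf is at depth 2, giving a 2-bit codeword.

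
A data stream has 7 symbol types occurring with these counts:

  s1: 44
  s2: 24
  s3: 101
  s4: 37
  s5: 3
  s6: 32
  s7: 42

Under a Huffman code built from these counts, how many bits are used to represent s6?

Build the tree from the bottom:
merge s5(3) and s2(24): 27
merge 27 and s6(32): 59
merge s4(37) and s7(42): 79
merge s1(44) and 59: 103
merge 79 and s3(101): 180
merge 103 and 180: 283
The subtree containing s6 is merged 3 times, so code length = 3.

3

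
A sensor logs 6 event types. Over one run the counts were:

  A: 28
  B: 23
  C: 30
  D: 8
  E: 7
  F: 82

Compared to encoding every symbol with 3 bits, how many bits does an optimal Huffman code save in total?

149

Fixed-length: 3 bits × 178 symbols = 534 bits.
Huffman merges:
E(7) + D(8) → 15
15 + B(23) → 38
A(28) + C(30) → 58
38 + 58 → 96
F(82) + 96 → 178
Huffman total = 15 + 38 + 58 + 96 + 178 = 385 bits.
Saving = 534 − 385 = 149 bits.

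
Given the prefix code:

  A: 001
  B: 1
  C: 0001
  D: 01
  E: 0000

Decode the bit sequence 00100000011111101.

Read left to right; each codeword is recognised as soon as it completes (prefix code):
  001→A | 0000→E | 001→A | 1→B | 1→B | 1→B | 1→B | 1→B | 01→D
Decoded message: AEABBBBBD

AEABBBBBD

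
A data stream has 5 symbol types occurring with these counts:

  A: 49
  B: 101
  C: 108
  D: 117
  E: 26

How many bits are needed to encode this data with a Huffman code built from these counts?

877

Build the Huffman tree bottom-up:
E(26) + A(49) → 75
75 + B(101) → 176
C(108) + D(117) → 225
176 + 225 → 401
Total encoded bits = sum of merged weights = 75 + 176 + 225 + 401 = 877.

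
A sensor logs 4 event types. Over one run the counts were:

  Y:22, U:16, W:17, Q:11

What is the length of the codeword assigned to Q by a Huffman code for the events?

2

Repeatedly merge the two smallest:
Q(11) + U(16) → 27
W(17) + Y(22) → 39
27 + 39 → 66
Q's leaf is at depth 2, giving a 2-bit codeword.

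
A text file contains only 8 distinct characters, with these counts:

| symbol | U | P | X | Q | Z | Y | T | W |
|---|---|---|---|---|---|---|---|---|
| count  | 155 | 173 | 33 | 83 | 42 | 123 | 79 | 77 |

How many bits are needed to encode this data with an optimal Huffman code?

Build the Huffman tree bottom-up:
merge X(33) and Z(42): 75
merge 75 and W(77): 152
merge T(79) and Q(83): 162
merge Y(123) and 152: 275
merge U(155) and 162: 317
merge P(173) and 275: 448
merge 317 and 448: 765
Total encoded bits = sum of merged weights = 75 + 152 + 162 + 275 + 317 + 448 + 765 = 2194.

2194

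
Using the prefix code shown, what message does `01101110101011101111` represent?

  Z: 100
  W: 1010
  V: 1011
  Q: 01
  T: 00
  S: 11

QVWVVS

Read left to right; each codeword is recognised as soon as it completes (prefix code):
  01→Q | 1011→V | 1010→W | 1011→V | 1011→V | 11→S
Decoded message: QVWVVS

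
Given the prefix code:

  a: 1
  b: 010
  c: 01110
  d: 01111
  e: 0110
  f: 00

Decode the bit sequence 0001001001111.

Read left to right; each codeword is recognised as soon as it completes (prefix code):
  00→f | 010→b | 010→b | 01111→d
Decoded message: fbbd

fbbd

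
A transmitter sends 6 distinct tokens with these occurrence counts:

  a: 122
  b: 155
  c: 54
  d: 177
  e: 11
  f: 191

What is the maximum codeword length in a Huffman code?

4

Merge the two lowest-weight nodes at each step:
merge e(11) and c(54): 65
merge 65 and a(122): 187
merge b(155) and d(177): 332
merge 187 and f(191): 378
merge 332 and 378: 710
The first pair merged (e, c) ends up deepest, at depth 4.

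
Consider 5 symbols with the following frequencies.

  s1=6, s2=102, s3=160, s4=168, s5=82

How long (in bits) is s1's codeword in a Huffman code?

3

Build the tree from the bottom:
combine s1(6), s5(82) → 88
combine 88, s2(102) → 190
combine s3(160), s4(168) → 328
combine 190, 328 → 518
The subtree containing s1 is merged 3 times, so code length = 3.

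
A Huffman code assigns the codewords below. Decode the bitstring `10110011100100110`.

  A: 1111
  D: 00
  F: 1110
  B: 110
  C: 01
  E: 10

Read left to right; each codeword is recognised as soon as it completes (prefix code):
  10→E | 110→B | 01→C | 110→B | 01→C | 00→D | 110→B
Decoded message: EBCBCDB

EBCBCDB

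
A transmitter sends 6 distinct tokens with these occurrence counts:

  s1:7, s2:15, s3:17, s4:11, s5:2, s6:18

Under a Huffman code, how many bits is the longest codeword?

Merge the two lowest-weight nodes at each step:
combine s5(2), s1(7) → 9
combine 9, s4(11) → 20
combine s2(15), s3(17) → 32
combine s6(18), 20 → 38
combine 32, 38 → 70
Maximum depth reached is 4.

4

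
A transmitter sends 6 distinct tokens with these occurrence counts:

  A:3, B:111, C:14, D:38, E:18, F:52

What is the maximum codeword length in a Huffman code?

Merge the two lowest-weight nodes at each step:
A(3) + C(14) → 17
17 + E(18) → 35
35 + D(38) → 73
F(52) + 73 → 125
B(111) + 125 → 236
Maximum depth reached is 5.

5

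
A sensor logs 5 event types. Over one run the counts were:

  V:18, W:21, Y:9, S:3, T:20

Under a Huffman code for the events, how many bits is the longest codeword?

Merge the two lowest-weight nodes at each step:
merge S(3) and Y(9): 12
merge 12 and V(18): 30
merge T(20) and W(21): 41
merge 30 and 41: 71
Maximum depth reached is 3.

3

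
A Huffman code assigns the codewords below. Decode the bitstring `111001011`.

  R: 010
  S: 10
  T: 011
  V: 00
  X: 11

XSRX

Read left to right; each codeword is recognised as soon as it completes (prefix code):
  11→X | 10→S | 010→R | 11→X
Decoded message: XSRX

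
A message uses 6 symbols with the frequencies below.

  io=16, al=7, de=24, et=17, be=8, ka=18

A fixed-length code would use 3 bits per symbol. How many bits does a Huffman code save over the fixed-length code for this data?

Fixed-length: 3 bits × 90 symbols = 270 bits.
Huffman merges:
al(7) + be(8) → 15
15 + io(16) → 31
et(17) + ka(18) → 35
de(24) + 31 → 55
35 + 55 → 90
Huffman total = 15 + 31 + 35 + 55 + 90 = 226 bits.
Saving = 270 − 226 = 44 bits.

44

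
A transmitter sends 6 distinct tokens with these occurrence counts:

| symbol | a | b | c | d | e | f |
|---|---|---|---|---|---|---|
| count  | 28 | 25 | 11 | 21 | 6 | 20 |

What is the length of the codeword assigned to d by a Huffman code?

Build the tree from the bottom:
combine e(6), c(11) → 17
combine 17, f(20) → 37
combine d(21), b(25) → 46
combine a(28), 37 → 65
combine 46, 65 → 111
The subtree containing d is merged 2 times, so code length = 2.

2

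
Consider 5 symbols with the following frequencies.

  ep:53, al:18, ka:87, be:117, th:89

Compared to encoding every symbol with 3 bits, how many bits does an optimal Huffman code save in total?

Fixed-length: 3 bits × 364 symbols = 1092 bits.
Huffman merges:
al(18) + ep(53) → 71
71 + ka(87) → 158
th(89) + be(117) → 206
158 + 206 → 364
Huffman total = 71 + 158 + 206 + 364 = 799 bits.
Saving = 1092 − 799 = 293 bits.

293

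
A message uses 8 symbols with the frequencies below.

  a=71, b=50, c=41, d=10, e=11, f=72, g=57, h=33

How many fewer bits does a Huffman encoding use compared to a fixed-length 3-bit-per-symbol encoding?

Fixed-length: 3 bits × 345 symbols = 1035 bits.
Huffman merges:
d(10) + e(11) → 21
21 + h(33) → 54
c(41) + b(50) → 91
54 + g(57) → 111
a(71) + f(72) → 143
91 + 111 → 202
143 + 202 → 345
Huffman total = 21 + 54 + 91 + 111 + 143 + 202 + 345 = 967 bits.
Saving = 1035 − 967 = 68 bits.

68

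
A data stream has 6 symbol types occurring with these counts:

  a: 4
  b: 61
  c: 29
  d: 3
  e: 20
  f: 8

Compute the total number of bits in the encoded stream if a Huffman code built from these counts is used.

246

Merge the two smallest weights repeatedly:
merge d(3) and a(4): 7
merge 7 and f(8): 15
merge 15 and e(20): 35
merge c(29) and 35: 64
merge b(61) and 64: 125
Total encoded bits = sum of merged weights = 7 + 15 + 35 + 64 + 125 = 246.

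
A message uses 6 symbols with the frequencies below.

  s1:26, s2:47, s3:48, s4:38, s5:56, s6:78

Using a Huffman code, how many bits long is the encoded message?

Build the Huffman tree bottom-up:
merge s1(26) and s4(38): 64
merge s2(47) and s3(48): 95
merge s5(56) and 64: 120
merge s6(78) and 95: 173
merge 120 and 173: 293
Each symbol's bit-cost is frequency × depth; summing gives 745 bits (equivalently 64 + 95 + 120 + 173 + 293).

745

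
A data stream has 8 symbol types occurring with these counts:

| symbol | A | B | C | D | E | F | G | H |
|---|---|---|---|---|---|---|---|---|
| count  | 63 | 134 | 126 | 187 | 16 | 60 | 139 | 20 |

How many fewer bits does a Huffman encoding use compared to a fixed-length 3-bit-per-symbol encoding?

194

Fixed-length: 3 bits × 745 symbols = 2235 bits.
Huffman merges:
E(16) + H(20) → 36
36 + F(60) → 96
A(63) + 96 → 159
C(126) + B(134) → 260
G(139) + 159 → 298
D(187) + 260 → 447
298 + 447 → 745
Huffman total = 36 + 96 + 159 + 260 + 298 + 447 + 745 = 2041 bits.
Saving = 2235 − 2041 = 194 bits.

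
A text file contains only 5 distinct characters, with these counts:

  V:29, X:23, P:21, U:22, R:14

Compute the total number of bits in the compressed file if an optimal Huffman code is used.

Greedily combine the two least-frequent nodes:
R(14) + P(21) → 35
U(22) + X(23) → 45
V(29) + 35 → 64
45 + 64 → 109
Each symbol's bit-cost is frequency × depth; summing gives 253 bits (equivalently 35 + 45 + 64 + 109).

253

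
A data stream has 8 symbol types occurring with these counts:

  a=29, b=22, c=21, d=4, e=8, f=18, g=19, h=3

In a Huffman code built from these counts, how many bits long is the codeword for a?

2

Build the tree from the bottom:
combine h(3), d(4) → 7
combine 7, e(8) → 15
combine 15, f(18) → 33
combine g(19), c(21) → 40
combine b(22), a(29) → 51
combine 33, 40 → 73
combine 51, 73 → 124
a sits 2 levels below the root, so its codeword is 2 bits.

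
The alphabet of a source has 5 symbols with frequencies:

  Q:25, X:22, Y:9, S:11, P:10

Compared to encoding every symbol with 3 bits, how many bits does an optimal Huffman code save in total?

Fixed-length: 3 bits × 77 symbols = 231 bits.
Huffman merges:
combine Y(9), P(10) → 19
combine S(11), 19 → 30
combine X(22), Q(25) → 47
combine 30, 47 → 77
Huffman total = 19 + 30 + 47 + 77 = 173 bits.
Saving = 231 − 173 = 58 bits.

58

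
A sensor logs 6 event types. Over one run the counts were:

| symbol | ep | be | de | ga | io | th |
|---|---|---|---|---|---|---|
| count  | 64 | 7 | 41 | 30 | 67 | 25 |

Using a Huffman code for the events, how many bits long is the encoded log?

Build the Huffman tree bottom-up:
combine be(7), th(25) → 32
combine ga(30), 32 → 62
combine de(41), 62 → 103
combine ep(64), io(67) → 131
combine 103, 131 → 234
The encoded length is the sum of every internal node's weight: 32 + 62 + 103 + 131 + 234 = 562 bits.

562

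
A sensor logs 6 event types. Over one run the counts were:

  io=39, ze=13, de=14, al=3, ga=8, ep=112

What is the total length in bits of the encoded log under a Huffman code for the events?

Merge the two smallest weights repeatedly:
merge al(3) and ga(8): 11
merge 11 and ze(13): 24
merge de(14) and 24: 38
merge 38 and io(39): 77
merge 77 and ep(112): 189
Each symbol's bit-cost is frequency × depth; summing gives 339 bits (equivalently 11 + 24 + 38 + 77 + 189).

339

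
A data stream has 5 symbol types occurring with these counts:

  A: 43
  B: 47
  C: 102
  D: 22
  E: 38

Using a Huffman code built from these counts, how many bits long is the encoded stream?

552

Greedily combine the two least-frequent nodes:
D(22) + E(38) → 60
A(43) + B(47) → 90
60 + 90 → 150
C(102) + 150 → 252
The encoded length is the sum of every internal node's weight: 60 + 90 + 150 + 252 = 552 bits.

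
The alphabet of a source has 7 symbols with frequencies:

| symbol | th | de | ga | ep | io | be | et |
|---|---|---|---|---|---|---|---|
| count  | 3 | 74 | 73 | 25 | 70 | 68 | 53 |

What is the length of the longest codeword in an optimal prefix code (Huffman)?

4

Merge the two lowest-weight nodes at each step:
combine th(3), ep(25) → 28
combine 28, et(53) → 81
combine be(68), io(70) → 138
combine ga(73), de(74) → 147
combine 81, 138 → 219
combine 147, 219 → 366
Maximum depth reached is 4.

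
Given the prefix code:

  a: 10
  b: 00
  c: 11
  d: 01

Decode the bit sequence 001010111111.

Read left to right; each codeword is recognised as soon as it completes (prefix code):
  00→b | 10→a | 10→a | 11→c | 11→c | 11→c
Decoded message: baaccc

baaccc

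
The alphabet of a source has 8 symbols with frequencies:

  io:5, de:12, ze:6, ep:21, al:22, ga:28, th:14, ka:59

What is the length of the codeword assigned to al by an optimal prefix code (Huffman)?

3

Huffman merges, smallest pair first:
io(5) + ze(6) → 11
11 + de(12) → 23
th(14) + ep(21) → 35
al(22) + 23 → 45
ga(28) + 35 → 63
45 + ka(59) → 104
63 + 104 → 167
The subtree containing al is merged 3 times, so code length = 3.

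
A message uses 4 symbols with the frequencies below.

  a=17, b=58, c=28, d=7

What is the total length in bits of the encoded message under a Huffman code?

Merge the two smallest weights repeatedly:
merge d(7) and a(17): 24
merge 24 and c(28): 52
merge 52 and b(58): 110
Total encoded bits = sum of merged weights = 24 + 52 + 110 = 186.

186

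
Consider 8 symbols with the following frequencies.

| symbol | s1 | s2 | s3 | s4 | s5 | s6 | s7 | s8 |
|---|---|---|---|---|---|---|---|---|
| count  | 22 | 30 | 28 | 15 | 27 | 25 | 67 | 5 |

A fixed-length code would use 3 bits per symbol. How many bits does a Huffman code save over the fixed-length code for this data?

Fixed-length: 3 bits × 219 symbols = 657 bits.
Huffman merges:
combine s8(5), s4(15) → 20
combine 20, s1(22) → 42
combine s6(25), s5(27) → 52
combine s3(28), s2(30) → 58
combine 42, 52 → 94
combine 58, s7(67) → 125
combine 94, 125 → 219
Huffman total = 20 + 42 + 52 + 58 + 94 + 125 + 219 = 610 bits.
Saving = 657 − 610 = 47 bits.

47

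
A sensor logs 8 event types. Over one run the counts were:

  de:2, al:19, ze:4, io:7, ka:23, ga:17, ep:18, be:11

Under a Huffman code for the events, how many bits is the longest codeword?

5

Merge the two lowest-weight nodes at each step:
merge de(2) and ze(4): 6
merge 6 and io(7): 13
merge be(11) and 13: 24
merge ga(17) and ep(18): 35
merge al(19) and ka(23): 42
merge 24 and 35: 59
merge 42 and 59: 101
The first pair merged (de, ze) ends up deepest, at depth 5.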